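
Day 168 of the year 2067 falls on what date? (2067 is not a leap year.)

January has 31 days (168 − 31 = 137 remain).
February has 28 days (137 − 28 = 109 remain).
March has 31 days (109 − 31 = 78 remain).
April has 30 days (78 − 30 = 48 remain).
May has 31 days (48 − 31 = 17 remain).
17 into June → June 17.

2067-06-17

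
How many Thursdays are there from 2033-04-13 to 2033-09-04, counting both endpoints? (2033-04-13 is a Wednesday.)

2033-04-13 is a Wednesday; the first Thursday on or after it is 2033-04-14 (1 day later).
From 2033-04-14 to 2033-09-04: 16 + 31 + 30 + 31 + 31 + 4 = 143 days (rest of April, May, June, July, August, September).
143 ÷ 7 = 20 full weeks with remainder 3, so 20 more Thursdays after the first → 21.

21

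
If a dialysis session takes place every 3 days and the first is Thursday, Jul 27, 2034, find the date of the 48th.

The 48th occurrence is 47 intervals after the first: 47 × 3 = 141 days after Jul 27, 2034.
Jul has 31 days — 4 days to the end of Jul leaves 137.
Aug has 31 days (106 left).
Sep has 30 days (76 left).
Oct has 31 days (45 left).
Nov has 30 days (15 left).
15 days into Dec → Dec 15, 2034.

Dec 15, 2034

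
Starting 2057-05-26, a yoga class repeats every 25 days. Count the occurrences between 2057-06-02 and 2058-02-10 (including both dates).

Occurrences land 25·i days after 2057-05-26 for i = 0, 1, 2, …
2057-06-02 is 7 days after the start; 7 ÷ 25 = 0 remainder 7; since the remainder is 7, round up to i = 1. First occurrence in the window: #2 on 2057-06-20 (1×25 = 25 days in).
2058-02-10 is 260 days after the start; 260 ÷ 25 = 10 remainder 10. Last occurrence in the window: #11 on 2058-01-31.
Occurrences #2 through #11: 10 in total.

10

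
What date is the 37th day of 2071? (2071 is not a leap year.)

January has 31 days (37 − 31 = 6 remain).
6 into February → February 6.

2071-02-06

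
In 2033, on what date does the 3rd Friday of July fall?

The first Friday of July 2033 is July 1.
The 3rd Friday is 2 weeks later: 1 + 14 = 15.

July 15, 2033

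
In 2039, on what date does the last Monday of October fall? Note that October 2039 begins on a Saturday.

October 2039 begins on a Saturday, so the first Monday is October 3 (2 days later).
October 2039 has 31 days. Adding weeks: 3, 10, 17, 24, 31 — the last one ≤ 31 is the 31st.

October 31, 2039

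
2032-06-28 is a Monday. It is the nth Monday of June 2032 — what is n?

4th

Day 28 falls in week ⌈28/7⌉ of the month.
Days 1–7 hold the 1st Monday, 8–14 the 2nd, 15–21 the 3rd, 22–28 the 4th, 29–31 the 5th.
28 is in the range for the 4th.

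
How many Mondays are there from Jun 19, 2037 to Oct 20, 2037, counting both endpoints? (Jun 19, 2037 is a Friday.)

18

Jun 19, 2037 is a Friday; the first Monday on or after it is Jun 22, 2037 (3 days later).
From Jun 22, 2037 to Oct 20, 2037: 8 + 31 + 31 + 30 + 20 = 120 days (rest of Jun, Jul, Aug, Sep, Oct).
120 ÷ 7 = 17 full weeks with remainder 1, so 17 more Mondays after the first → 18.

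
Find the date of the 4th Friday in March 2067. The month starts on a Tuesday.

March 2067 begins on a Tuesday, so the first Friday is March 4 (3 days later).
The 4th Friday is 3 weeks later: 4 + 21 = 25.

2067-03-25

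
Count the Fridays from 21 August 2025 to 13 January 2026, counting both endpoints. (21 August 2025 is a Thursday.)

21

21 August 2025 is a Thursday; the first Friday on or after it is 22 August 2025 (1 day later).
From 22 August 2025 to 13 January 2026: 9 + 30 + 31 + 30 + 31 + 13 = 144 days (rest of August, September, October, November, December, January).
144 ÷ 7 = 20 full weeks with remainder 4, so 20 more Fridays after the first → 21.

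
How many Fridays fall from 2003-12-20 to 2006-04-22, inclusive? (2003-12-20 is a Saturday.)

122

2003-12-20 is a Saturday; the first Friday on or after it is 2003-12-26 (6 days later).
From 2003-12-26 to 2006-04-22: 5 + 366 + 365 + 112 = 848 days (rest of 2003, 2004, 2005, to 2006-04-22 in 2006).
848 ÷ 7 = 121 full weeks with remainder 1, so 121 more Fridays after the first → 122.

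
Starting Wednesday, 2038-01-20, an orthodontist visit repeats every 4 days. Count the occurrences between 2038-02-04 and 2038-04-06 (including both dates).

16

Occurrences land 4·i days after 2038-01-20 for i = 0, 1, 2, …
2038-02-04 is 15 days after the start; 15 ÷ 4 = 3 remainder 3; since the remainder is 3, round up to i = 4. First occurrence in the window: #5 on 2038-02-05 (4×4 = 16 days in).
2038-04-06 is 76 days after the start; 76 ÷ 4 = 19 remainder 0. Last occurrence in the window: #20 on 2038-04-06.
Occurrences #5 through #20: 16 in total.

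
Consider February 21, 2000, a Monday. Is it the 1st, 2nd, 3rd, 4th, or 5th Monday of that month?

3rd

Day 21 falls in week ⌈21/7⌉ of the month.
Days 1–7 hold the 1st Monday, 8–14 the 2nd, 15–21 the 3rd, 22–28 the 4th, 29–31 the 5th.
21 is in the range for the 3rd.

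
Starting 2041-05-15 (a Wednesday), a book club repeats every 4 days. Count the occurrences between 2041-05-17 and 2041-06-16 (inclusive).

8

Occurrences land 4·i days after 2041-05-15 for i = 0, 1, 2, …
2041-05-17 is 2 days after the start; 2 ÷ 4 = 0 remainder 2; since the remainder is 2, round up to i = 1. First occurrence in the window: #2 on 2041-05-19 (1×4 = 4 days in).
2041-06-16 is 32 days after the start; 32 ÷ 4 = 8 remainder 0. Last occurrence in the window: #9 on 2041-06-16.
Occurrences #2 through #9: 8 in total.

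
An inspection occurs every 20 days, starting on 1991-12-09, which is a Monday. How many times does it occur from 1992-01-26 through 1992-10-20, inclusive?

Occurrences land 20·i days after 1991-12-09 for i = 0, 1, 2, …
1992-01-26 is 48 days after the start; 48 ÷ 20 = 2 remainder 8; since the remainder is 8, round up to i = 3. First occurrence in the window: #4 on 1992-02-07 (3×20 = 60 days in).
1992-10-20 is 316 days after the start; 316 ÷ 20 = 15 remainder 16. Last occurrence in the window: #16 on 1992-10-04.
Occurrences #4 through #16: 13 in total.

13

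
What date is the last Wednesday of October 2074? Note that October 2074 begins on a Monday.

October 2074 begins on a Monday, so the first Wednesday is October 3 (2 days later).
October 2074 has 31 days. Adding weeks: 3, 10, 17, 24, 31 — the last one ≤ 31 is the 31st.

2074-10-31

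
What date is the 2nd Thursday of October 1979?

1979-10-11

The first Thursday of October 1979 is October 4.
The 2nd Thursday is 1 weeks later: 4 + 7 = 11.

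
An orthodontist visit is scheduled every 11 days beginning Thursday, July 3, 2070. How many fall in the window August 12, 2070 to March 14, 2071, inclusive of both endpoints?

20

Occurrences land 11·i days after July 3, 2070 for i = 0, 1, 2, …
August 12, 2070 is 40 days after the start; 40 ÷ 11 = 3 remainder 7; since the remainder is 7, round up to i = 4. First occurrence in the window: #5 on August 16, 2070 (4×11 = 44 days in).
March 14, 2071 is 254 days after the start; 254 ÷ 11 = 23 remainder 1. Last occurrence in the window: #24 on March 13, 2071.
Occurrences #5 through #24: 20 in total.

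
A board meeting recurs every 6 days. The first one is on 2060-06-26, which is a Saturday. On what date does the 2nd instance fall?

The 2nd occurrence is 1 interval after the first: 1 × 6 = 6 days after 2060-06-26.
June has 30 days — 4 days to the end of June leaves 2.
2 days into July → 2060-07-02.

2060-07-02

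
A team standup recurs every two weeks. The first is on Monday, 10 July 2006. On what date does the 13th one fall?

The 13th occurrence is 12 intervals after the first: 12 × 14 = 168 days after 10 July 2006.
July has 31 days — 21 days to the end of July leaves 147.
August has 31 days (116 left).
September has 30 days (86 left).
October has 31 days (55 left).
November has 30 days (25 left).
25 days into December → 25 December 2006.

25 December 2006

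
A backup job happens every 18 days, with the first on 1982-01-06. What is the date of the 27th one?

The 27th occurrence is 26 intervals after the first: 26 × 18 = 468 days after 1982-01-06.
January has 31 days — 25 days to the end of January leaves 443.
From end of January to end of 1982 is 334 days (109 left).
January has 31 days (78 left).
February has 28 days (50 left).
March has 31 days (19 left).
19 days into April → 1983-04-19.

1983-04-19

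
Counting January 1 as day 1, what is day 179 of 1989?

28 June 1989

January has 31 days (179 − 31 = 148 remain).
February has 28 days (148 − 28 = 120 remain).
March has 31 days (120 − 31 = 89 remain).
April has 30 days (89 − 30 = 59 remain).
May has 31 days (59 − 31 = 28 remain).
28 into June → June 28.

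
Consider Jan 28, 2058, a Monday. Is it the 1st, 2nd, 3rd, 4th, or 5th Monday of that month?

Day 28 falls in week ⌈28/7⌉ of the month.
Days 1–7 hold the 1st Monday, 8–14 the 2nd, 15–21 the 3rd, 22–28 the 4th, 29–31 the 5th.
28 is in the range for the 4th.

4th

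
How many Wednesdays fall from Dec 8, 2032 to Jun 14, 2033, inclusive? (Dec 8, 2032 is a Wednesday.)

27

Dec 8, 2032 is a Wednesday; the first Wednesday on or after it is Dec 8, 2032.
From Dec 8, 2032 to Jun 14, 2033: 23 + 31 + 28 + 31 + 30 + 31 + 14 = 188 days (rest of Dec, Jan, Feb, Mar, Apr, May, Jun).
188 ÷ 7 = 26 full weeks with remainder 6, so 26 more Wednesdays after the first → 27.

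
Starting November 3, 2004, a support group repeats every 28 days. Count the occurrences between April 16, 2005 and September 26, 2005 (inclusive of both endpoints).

Occurrences land 28·i days after November 3, 2004 for i = 0, 1, 2, …
April 16, 2005 is 164 days after the start; 164 ÷ 28 = 5 remainder 24; since the remainder is 24, round up to i = 6. First occurrence in the window: #7 on April 20, 2005 (6×28 = 168 days in).
September 26, 2005 is 327 days after the start; 327 ÷ 28 = 11 remainder 19. Last occurrence in the window: #12 on September 7, 2005.
Occurrences #7 through #12: 6 in total.

6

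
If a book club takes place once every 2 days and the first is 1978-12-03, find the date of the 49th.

1979-03-09

The 49th occurrence is 48 intervals after the first: 48 × 2 = 96 days after 1978-12-03.
December has 31 days — 28 days to the end of December leaves 68.
January has 31 days (37 left).
February has 28 days (9 left).
9 days into March → 1979-03-09.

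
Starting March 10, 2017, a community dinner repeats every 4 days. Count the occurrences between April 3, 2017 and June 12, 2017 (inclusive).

Occurrences land 4·i days after March 10, 2017 for i = 0, 1, 2, …
April 3, 2017 is 24 days after the start; 24 ÷ 4 = 6 remainder 0. First occurrence in the window: #7 on April 3, 2017 (6×4 = 24 days in).
June 12, 2017 is 94 days after the start; 94 ÷ 4 = 23 remainder 2. Last occurrence in the window: #24 on June 10, 2017.
Occurrences #7 through #24: 18 in total.

18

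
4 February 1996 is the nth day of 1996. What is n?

Days in months before February: 31 = 31.
Plus 4 days into February → day 35.

35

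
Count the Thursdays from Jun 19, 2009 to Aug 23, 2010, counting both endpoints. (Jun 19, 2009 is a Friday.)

61

Jun 19, 2009 is a Friday; the first Thursday on or after it is Jun 25, 2009 (6 days later).
From Jun 25, 2009 to Aug 23, 2010: 189 + 235 = 424 days (rest of 2009, to Aug 23, 2010 in 2010).
424 ÷ 7 = 60 full weeks with remainder 4, so 60 more Thursdays after the first → 61.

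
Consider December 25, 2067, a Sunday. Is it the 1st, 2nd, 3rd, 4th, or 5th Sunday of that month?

4th

Day 25 falls in week ⌈25/7⌉ of the month.
Days 1–7 hold the 1st Sunday, 8–14 the 2nd, 15–21 the 3rd, 22–28 the 4th, 29–31 the 5th.
25 is in the range for the 4th.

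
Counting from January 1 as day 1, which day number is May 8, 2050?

Days in months before May: 31 + 28 + 31 + 30 = 120.
Plus 8 days into May → day 128.

128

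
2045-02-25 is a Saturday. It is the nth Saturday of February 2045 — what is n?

Day 25 falls in week ⌈25/7⌉ of the month.
Days 1–7 hold the 1st Saturday, 8–14 the 2nd, 15–21 the 3rd, 22–28 the 4th, 29–31 the 5th.
25 is in the range for the 4th.

4th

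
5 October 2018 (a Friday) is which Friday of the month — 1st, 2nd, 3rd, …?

1st

Day 5 falls in week ⌈5/7⌉ of the month.
Days 1–7 hold the 1st Friday, 8–14 the 2nd, 15–21 the 3rd, 22–28 the 4th, 29–31 the 5th.
5 is in the range for the 1st.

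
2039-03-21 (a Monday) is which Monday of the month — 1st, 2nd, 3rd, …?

3rd

Day 21 falls in week ⌈21/7⌉ of the month.
Days 1–7 hold the 1st Monday, 8–14 the 2nd, 15–21 the 3rd, 22–28 the 4th, 29–31 the 5th.
21 is in the range for the 3rd.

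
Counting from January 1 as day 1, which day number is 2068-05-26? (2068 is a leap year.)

147

Days in months before May: 31 + 29 + 31 + 30 = 121.
Plus 26 days into May → day 147.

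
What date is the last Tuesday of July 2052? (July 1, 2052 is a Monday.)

July 30, 2052

July 2052 begins on a Monday, so the first Tuesday is July 2 (1 day later).
July 2052 has 31 days. Adding weeks: 2, 9, 16, 23, 30 — the last one ≤ 31 is the 30th.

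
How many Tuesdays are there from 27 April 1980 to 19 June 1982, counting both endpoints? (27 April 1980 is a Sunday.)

112

27 April 1980 is a Sunday; the first Tuesday on or after it is 29 April 1980 (2 days later).
From 29 April 1980 to 19 June 1982: 246 + 365 + 170 = 781 days (rest of 1980, 1981, to 19 June 1982 in 1982).
781 ÷ 7 = 111 full weeks with remainder 4, so 111 more Tuesdays after the first → 112.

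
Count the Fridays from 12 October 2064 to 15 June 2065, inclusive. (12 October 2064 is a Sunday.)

12 October 2064 is a Sunday; the first Friday on or after it is 17 October 2064 (5 days later).
From 17 October 2064 to 15 June 2065: 14 + 30 + 31 + 31 + 28 + 31 + 30 + 31 + 15 = 241 days (rest of October, November, December, January, February, March, April, May, June).
241 ÷ 7 = 34 full weeks with remainder 3, so 34 more Fridays after the first → 35.

35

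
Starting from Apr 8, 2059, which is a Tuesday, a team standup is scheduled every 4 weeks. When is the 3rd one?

The 3rd occurrence is 2 intervals after the first: 2 × 28 = 56 days after Apr 8, 2059.
Apr has 30 days — 22 days to the end of Apr leaves 34.
May has 31 days (3 left).
3 days into Jun → Jun 3, 2059.

Jun 3, 2059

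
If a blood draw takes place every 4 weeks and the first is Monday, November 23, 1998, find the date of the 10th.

The 10th occurrence is 9 intervals after the first: 9 × 28 = 252 days after November 23, 1998.
November has 30 days — 7 days to the end of November leaves 245.
December has 31 days (214 left).
January has 31 days (183 left).
February has 28 days (155 left).
March has 31 days (124 left).
April has 30 days (94 left).
May has 31 days (63 left).
June has 30 days (33 left).
July has 31 days (2 left).
2 days into August → August 2, 1999.

August 2, 1999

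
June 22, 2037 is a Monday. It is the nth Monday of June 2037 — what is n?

Day 22 falls in week ⌈22/7⌉ of the month.
Days 1–7 hold the 1st Monday, 8–14 the 2nd, 15–21 the 3rd, 22–28 the 4th, 29–31 the 5th.
22 is in the range for the 4th.

4th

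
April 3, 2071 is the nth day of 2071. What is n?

Days in months before April: 31 + 28 + 31 = 90.
Plus 3 days into April → day 93.

93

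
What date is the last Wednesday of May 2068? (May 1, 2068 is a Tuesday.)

2068-05-30

May 2068 begins on a Tuesday, so the first Wednesday is May 2 (1 day later).
May 2068 has 31 days. Adding weeks: 2, 9, 16, 23, 30 — the last one ≤ 31 is the 30th.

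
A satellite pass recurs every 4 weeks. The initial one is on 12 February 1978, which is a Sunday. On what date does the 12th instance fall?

The 12th occurrence is 11 intervals after the first: 11 × 28 = 308 days after 12 February 1978.
February has 28 days — 16 days to the end of February leaves 292.
March has 31 days (261 left).
April has 30 days (231 left).
May has 31 days (200 left).
June has 30 days (170 left).
July has 31 days (139 left).
August has 31 days (108 left).
September has 30 days (78 left).
October has 31 days (47 left).
November has 30 days (17 left).
17 days into December → 17 December 1978.

17 December 1978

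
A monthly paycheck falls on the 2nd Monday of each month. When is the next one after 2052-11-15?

2052-12-09

November 2052 starts on a Friday; its first Monday is the 4th, so the 2nd Monday is the 11th — 2052-11-11.
That is not after 2052-11-15, so look at December 2052.
December 2052 starts on a Sunday; its first Monday is the 2nd, so the 2nd Monday is the 9th — 2052-12-09.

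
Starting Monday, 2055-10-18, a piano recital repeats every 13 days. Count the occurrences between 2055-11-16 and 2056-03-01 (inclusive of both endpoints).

Occurrences land 13·i days after 2055-10-18 for i = 0, 1, 2, …
2055-11-16 is 29 days after the start; 29 ÷ 13 = 2 remainder 3; since the remainder is 3, round up to i = 3. First occurrence in the window: #4 on 2055-11-26 (3×13 = 39 days in).
2056-03-01 is 135 days after the start; 135 ÷ 13 = 10 remainder 5. Last occurrence in the window: #11 on 2056-02-25.
Occurrences #4 through #11: 8 in total.

8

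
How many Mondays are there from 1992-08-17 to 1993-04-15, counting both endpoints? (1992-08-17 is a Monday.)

35

1992-08-17 is a Monday; the first Monday on or after it is 1992-08-17.
From 1992-08-17 to 1993-04-15: 14 + 30 + 31 + 30 + 31 + 31 + 28 + 31 + 15 = 241 days (rest of August, September, October, November, December, January, February, March, April).
241 ÷ 7 = 34 full weeks with remainder 3, so 34 more Mondays after the first → 35.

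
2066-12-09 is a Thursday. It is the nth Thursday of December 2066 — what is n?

2nd

Day 9 falls in week ⌈9/7⌉ of the month.
Days 1–7 hold the 1st Thursday, 8–14 the 2nd, 15–21 the 3rd, 22–28 the 4th, 29–31 the 5th.
9 is in the range for the 2nd.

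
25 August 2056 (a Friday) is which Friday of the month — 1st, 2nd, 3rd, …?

4th

Day 25 falls in week ⌈25/7⌉ of the month.
Days 1–7 hold the 1st Friday, 8–14 the 2nd, 15–21 the 3rd, 22–28 the 4th, 29–31 the 5th.
25 is in the range for the 4th.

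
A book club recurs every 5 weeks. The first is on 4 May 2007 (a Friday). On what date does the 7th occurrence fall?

30 November 2007

The 7th occurrence is 6 intervals after the first: 6 × 35 = 210 days after 4 May 2007.
May has 31 days — 27 days to the end of May leaves 183.
June has 30 days (153 left).
July has 31 days (122 left).
August has 31 days (91 left).
September has 30 days (61 left).
October has 31 days (30 left).
30 days into November → 30 November 2007.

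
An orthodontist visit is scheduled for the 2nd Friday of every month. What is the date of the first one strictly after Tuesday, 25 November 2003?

November 2003 starts on a Saturday; its first Friday is the 7th, so the 2nd Friday is the 14th — 14 November 2003.
That is not after 25 November 2003, so look at December 2003.
December 2003 starts on a Monday; its first Friday is the 5th, so the 2nd Friday is the 12th — 12 December 2003.

12 December 2003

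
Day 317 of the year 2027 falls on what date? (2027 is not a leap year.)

2027-11-13

January has 31 days (317 − 31 = 286 remain).
February has 28 days (286 − 28 = 258 remain).
March has 31 days (258 − 31 = 227 remain).
April has 30 days (227 − 30 = 197 remain).
May has 31 days (197 − 31 = 166 remain).
June has 30 days (166 − 30 = 136 remain).
July has 31 days (136 − 31 = 105 remain).
August has 31 days (105 − 31 = 74 remain).
September has 30 days (74 − 30 = 44 remain).
October has 31 days (44 − 31 = 13 remain).
13 into November → November 13.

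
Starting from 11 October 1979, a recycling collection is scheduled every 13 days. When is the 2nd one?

24 October 1979

The 2nd occurrence is 1 interval after the first: 1 × 13 = 13 days after 11 October 1979.
13 days later is 24 October 1979.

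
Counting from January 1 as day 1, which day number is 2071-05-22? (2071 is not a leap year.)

142

Days in months before May: 31 + 28 + 31 + 30 = 120.
Plus 22 days into May → day 142.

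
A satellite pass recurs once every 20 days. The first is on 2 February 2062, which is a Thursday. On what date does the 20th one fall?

17 February 2063

The 20th occurrence is 19 intervals after the first: 19 × 20 = 380 days after 2 February 2062.
February has 28 days — 26 days to the end of February leaves 354.
March has 31 days (323 left).
April has 30 days (293 left).
May has 31 days (262 left).
June has 30 days (232 left).
July has 31 days (201 left).
August has 31 days (170 left).
September has 30 days (140 left).
October has 31 days (109 left).
November has 30 days (79 left).
December has 31 days (48 left).
January has 31 days (17 left).
17 days into February → 17 February 2063.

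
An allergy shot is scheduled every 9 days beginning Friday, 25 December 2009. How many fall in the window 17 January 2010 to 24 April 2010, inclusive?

Occurrences land 9·i days after 25 December 2009 for i = 0, 1, 2, …
17 January 2010 is 23 days after the start; 23 ÷ 9 = 2 remainder 5; since the remainder is 5, round up to i = 3. First occurrence in the window: #4 on 21 January 2010 (3×9 = 27 days in).
24 April 2010 is 120 days after the start; 120 ÷ 9 = 13 remainder 3. Last occurrence in the window: #14 on 21 April 2010.
Occurrences #4 through #14: 11 in total.

11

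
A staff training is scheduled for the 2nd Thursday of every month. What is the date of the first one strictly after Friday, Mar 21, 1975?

Mar 1975 starts on a Saturday; its first Thursday is the 6th, so the 2nd Thursday is the 13th — Mar 13, 1975.
That is not after Mar 21, 1975, so look at Apr 1975.
Apr 1975 starts on a Tuesday; its first Thursday is the 3rd, so the 2nd Thursday is the 10th — Apr 10, 1975.

Apr 10, 1975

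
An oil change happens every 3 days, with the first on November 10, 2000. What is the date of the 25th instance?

The 25th occurrence is 24 intervals after the first: 24 × 3 = 72 days after November 10, 2000.
November has 30 days — 20 days to the end of November leaves 52.
December has 31 days (21 left).
21 days into January → January 21, 2001.

January 21, 2001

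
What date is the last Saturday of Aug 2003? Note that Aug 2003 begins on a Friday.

Aug 30, 2003

Aug 2003 begins on a Friday, so the first Saturday is Aug 2 (1 day later).
Aug 2003 has 31 days. Adding weeks: 2, 9, 16, 23, 30 — the last one ≤ 31 is the 30th.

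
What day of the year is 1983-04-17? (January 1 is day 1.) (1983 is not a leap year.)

Days in months before April: 31 + 28 + 31 = 90.
Plus 17 days into April → day 107.

107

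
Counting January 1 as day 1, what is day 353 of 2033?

Dec 19, 2033

Jan has 31 days (353 − 31 = 322 remain).
Feb has 28 days (322 − 28 = 294 remain).
Mar has 31 days (294 − 31 = 263 remain).
Apr has 30 days (263 − 30 = 233 remain).
May has 31 days (233 − 31 = 202 remain).
Jun has 30 days (202 − 30 = 172 remain).
Jul has 31 days (172 − 31 = 141 remain).
Aug has 31 days (141 − 31 = 110 remain).
Sep has 30 days (110 − 30 = 80 remain).
Oct has 31 days (80 − 31 = 49 remain).
Nov has 30 days (49 − 30 = 19 remain).
19 into Dec → Dec 19.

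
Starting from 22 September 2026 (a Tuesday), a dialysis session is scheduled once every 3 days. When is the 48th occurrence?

10 February 2027

The 48th occurrence is 47 intervals after the first: 47 × 3 = 141 days after 22 September 2026.
September has 30 days — 8 days to the end of September leaves 133.
October has 31 days (102 left).
November has 30 days (72 left).
December has 31 days (41 left).
January has 31 days (10 left).
10 days into February → 10 February 2027.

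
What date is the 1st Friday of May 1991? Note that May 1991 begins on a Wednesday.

May 1991 begins on a Wednesday, so the first Friday is May 3 (2 days later).

May 3, 1991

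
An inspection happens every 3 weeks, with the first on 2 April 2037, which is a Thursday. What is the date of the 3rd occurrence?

The 3rd occurrence is 2 intervals after the first: 2 × 21 = 42 days after 2 April 2037.
April has 30 days — 28 days to the end of April leaves 14.
14 days into May → 14 May 2037.

14 May 2037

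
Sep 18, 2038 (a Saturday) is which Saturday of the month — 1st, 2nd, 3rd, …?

3rd

Day 18 falls in week ⌈18/7⌉ of the month.
Days 1–7 hold the 1st Saturday, 8–14 the 2nd, 15–21 the 3rd, 22–28 the 4th, 29–31 the 5th.
18 is in the range for the 3rd.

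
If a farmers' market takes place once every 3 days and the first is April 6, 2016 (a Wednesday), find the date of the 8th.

April 27, 2016

The 8th occurrence is 7 intervals after the first: 7 × 3 = 21 days after April 6, 2016.
21 days later is April 27, 2016.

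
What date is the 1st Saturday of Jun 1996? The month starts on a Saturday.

Jun 1, 1996

Jun 1996 begins on a Saturday, so the first Saturday is Jun 1.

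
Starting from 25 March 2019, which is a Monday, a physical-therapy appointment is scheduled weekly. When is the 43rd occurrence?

13 January 2020

The 43rd occurrence is 42 intervals after the first: 42 × 7 = 294 days after 25 March 2019.
March has 31 days — 6 days to the end of March leaves 288.
April has 30 days (258 left).
May has 31 days (227 left).
June has 30 days (197 left).
July has 31 days (166 left).
August has 31 days (135 left).
September has 30 days (105 left).
October has 31 days (74 left).
November has 30 days (44 left).
December has 31 days (13 left).
13 days into January → 13 January 2020.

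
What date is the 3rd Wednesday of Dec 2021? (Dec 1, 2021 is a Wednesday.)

Dec 2021 begins on a Wednesday, so the first Wednesday is Dec 1.
The 3rd Wednesday is 2 weeks later: 1 + 14 = 15.

Dec 15, 2021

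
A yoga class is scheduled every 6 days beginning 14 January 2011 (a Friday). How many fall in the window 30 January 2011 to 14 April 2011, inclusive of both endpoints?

13

Occurrences land 6·i days after 14 January 2011 for i = 0, 1, 2, …
30 January 2011 is 16 days after the start; 16 ÷ 6 = 2 remainder 4; since the remainder is 4, round up to i = 3. First occurrence in the window: #4 on 1 February 2011 (3×6 = 18 days in).
14 April 2011 is 90 days after the start; 90 ÷ 6 = 15 remainder 0. Last occurrence in the window: #16 on 14 April 2011.
Occurrences #4 through #16: 13 in total.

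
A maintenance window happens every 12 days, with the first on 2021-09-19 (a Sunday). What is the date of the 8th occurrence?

2021-12-12

The 8th occurrence is 7 intervals after the first: 7 × 12 = 84 days after 2021-09-19.
September has 30 days — 11 days to the end of September leaves 73.
October has 31 days (42 left).
November has 30 days (12 left).
12 days into December → 2021-12-12.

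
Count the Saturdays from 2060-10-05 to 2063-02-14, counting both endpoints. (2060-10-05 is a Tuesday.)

123

2060-10-05 is a Tuesday; the first Saturday on or after it is 2060-10-09 (4 days later).
From 2060-10-09 to 2063-02-14: 83 + 365 + 365 + 45 = 858 days (rest of 2060, 2061, 2062, to 2063-02-14 in 2063).
858 ÷ 7 = 122 full weeks with remainder 4, so 122 more Saturdays after the first → 123.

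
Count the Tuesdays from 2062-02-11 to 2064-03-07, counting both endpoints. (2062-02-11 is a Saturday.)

2062-02-11 is a Saturday; the first Tuesday on or after it is 2062-02-14 (3 days later).
From 2062-02-14 to 2064-03-07: 320 + 365 + 67 = 752 days (rest of 2062, 2063, to 2064-03-07 in 2064).
752 ÷ 7 = 107 full weeks with remainder 3, so 107 more Tuesdays after the first → 108.

108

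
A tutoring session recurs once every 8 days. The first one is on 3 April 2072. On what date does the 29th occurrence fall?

13 November 2072

The 29th occurrence is 28 intervals after the first: 28 × 8 = 224 days after 3 April 2072.
April has 30 days — 27 days to the end of April leaves 197.
May has 31 days (166 left).
June has 30 days (136 left).
July has 31 days (105 left).
August has 31 days (74 left).
September has 30 days (44 left).
October has 31 days (13 left).
13 days into November → 13 November 2072.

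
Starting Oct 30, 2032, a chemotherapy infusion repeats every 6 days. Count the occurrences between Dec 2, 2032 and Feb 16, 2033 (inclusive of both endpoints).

13

Occurrences land 6·i days after Oct 30, 2032 for i = 0, 1, 2, …
Dec 2, 2032 is 33 days after the start; 33 ÷ 6 = 5 remainder 3; since the remainder is 3, round up to i = 6. First occurrence in the window: #7 on Dec 5, 2032 (6×6 = 36 days in).
Feb 16, 2033 is 109 days after the start; 109 ÷ 6 = 18 remainder 1. Last occurrence in the window: #19 on Feb 15, 2033.
Occurrences #7 through #19: 13 in total.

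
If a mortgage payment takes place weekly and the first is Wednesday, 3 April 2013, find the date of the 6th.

The 6th occurrence is 5 intervals after the first: 5 × 7 = 35 days after 3 April 2013.
April has 30 days — 27 days to the end of April leaves 8.
8 days into May → 8 May 2013.

8 May 2013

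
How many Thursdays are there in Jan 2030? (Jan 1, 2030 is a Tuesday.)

Jan 1, 2030 is a Tuesday; the first Thursday on or after it is Jan 3, 2030 (2 days later).
From Jan 3, 2030 to Jan 31, 2030 is 31 − 3 = 28 days.
28 ÷ 7 = 4 full weeks with remainder 0, so 4 more Thursdays after the first → 5.

5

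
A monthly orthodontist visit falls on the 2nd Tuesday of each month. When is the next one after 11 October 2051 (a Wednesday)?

14 November 2051

October 2051 starts on a Sunday; its first Tuesday is the 3rd, so the 2nd Tuesday is the 10th — 10 October 2051.
That is not after 11 October 2051, so look at November 2051.
November 2051 starts on a Wednesday; its first Tuesday is the 7th, so the 2nd Tuesday is the 14th — 14 November 2051.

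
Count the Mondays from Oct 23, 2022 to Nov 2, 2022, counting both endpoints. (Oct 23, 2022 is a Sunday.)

2

Oct 23, 2022 is a Sunday; the first Monday on or after it is Oct 24, 2022 (1 day later).
From Oct 24, 2022 to Nov 2, 2022: 7 + 2 = 9 days (rest of Oct, Nov).
9 ÷ 7 = 1 full weeks with remainder 2, so 1 more Mondays after the first → 2.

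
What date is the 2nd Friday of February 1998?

February 1998 begins on a Sunday, so the first Friday is February 6 (5 days later).
The 2nd Friday is 1 weeks later: 6 + 7 = 13.

February 13, 1998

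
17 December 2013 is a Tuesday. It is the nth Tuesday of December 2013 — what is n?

3rd

Day 17 falls in week ⌈17/7⌉ of the month.
Days 1–7 hold the 1st Tuesday, 8–14 the 2nd, 15–21 the 3rd, 22–28 the 4th, 29–31 the 5th.
17 is in the range for the 3rd.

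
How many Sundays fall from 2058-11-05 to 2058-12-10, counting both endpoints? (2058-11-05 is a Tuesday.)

2058-11-05 is a Tuesday; the first Sunday on or after it is 2058-11-10 (5 days later).
From 2058-11-10 to 2058-12-10: 20 + 10 = 30 days (rest of November, December).
30 ÷ 7 = 4 full weeks with remainder 2, so 4 more Sundays after the first → 5.

5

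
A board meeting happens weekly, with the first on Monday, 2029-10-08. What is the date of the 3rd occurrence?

The 3rd occurrence is 2 intervals after the first: 2 × 7 = 14 days after 2029-10-08.
14 days later is 2029-10-22.

2029-10-22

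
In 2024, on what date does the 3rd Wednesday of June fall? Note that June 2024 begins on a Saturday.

June 2024 begins on a Saturday, so the first Wednesday is June 5 (4 days later).
The 3rd Wednesday is 2 weeks later: 5 + 14 = 19.

19 June 2024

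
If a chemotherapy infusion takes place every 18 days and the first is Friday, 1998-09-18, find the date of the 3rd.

The 3rd occurrence is 2 intervals after the first: 2 × 18 = 36 days after 1998-09-18.
September has 30 days — 12 days to the end of September leaves 24.
24 days into October → 1998-10-24.

1998-10-24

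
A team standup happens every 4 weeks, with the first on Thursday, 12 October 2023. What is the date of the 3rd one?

The 3rd occurrence is 2 intervals after the first: 2 × 28 = 56 days after 12 October 2023.
October has 31 days — 19 days to the end of October leaves 37.
November has 30 days (7 left).
7 days into December → 7 December 2023.

7 December 2023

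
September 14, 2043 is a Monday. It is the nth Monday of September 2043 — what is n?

Day 14 falls in week ⌈14/7⌉ of the month.
Days 1–7 hold the 1st Monday, 8–14 the 2nd, 15–21 the 3rd, 22–28 the 4th, 29–31 the 5th.
14 is in the range for the 2nd.

2nd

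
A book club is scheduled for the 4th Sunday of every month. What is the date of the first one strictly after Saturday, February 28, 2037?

February 2037 starts on a Sunday; its first Sunday is the 1st, so the 4th Sunday is the 22nd — February 22, 2037.
That is not after February 28, 2037, so look at March 2037.
March 2037 starts on a Sunday; its first Sunday is the 1st, so the 4th Sunday is the 22nd — March 22, 2037.

March 22, 2037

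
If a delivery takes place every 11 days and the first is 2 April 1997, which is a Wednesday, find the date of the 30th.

15 February 1998

The 30th occurrence is 29 intervals after the first: 29 × 11 = 319 days after 2 April 1997.
April has 30 days — 28 days to the end of April leaves 291.
May has 31 days (260 left).
June has 30 days (230 left).
July has 31 days (199 left).
August has 31 days (168 left).
September has 30 days (138 left).
October has 31 days (107 left).
November has 30 days (77 left).
December has 31 days (46 left).
January has 31 days (15 left).
15 days into February → 15 February 1998.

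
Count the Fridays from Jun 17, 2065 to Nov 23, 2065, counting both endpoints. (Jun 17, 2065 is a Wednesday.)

Jun 17, 2065 is a Wednesday; the first Friday on or after it is Jun 19, 2065 (2 days later).
From Jun 19, 2065 to Nov 23, 2065: 11 + 31 + 31 + 30 + 31 + 23 = 157 days (rest of Jun, Jul, Aug, Sep, Oct, Nov).
157 ÷ 7 = 22 full weeks with remainder 3, so 22 more Fridays after the first → 23.

23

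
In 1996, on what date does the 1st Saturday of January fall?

The first Saturday of January 1996 is January 6.

January 6, 1996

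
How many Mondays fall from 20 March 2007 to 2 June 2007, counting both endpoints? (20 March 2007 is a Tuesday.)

20 March 2007 is a Tuesday; the first Monday on or after it is 26 March 2007 (6 days later).
From 26 March 2007 to 2 June 2007: 5 + 30 + 31 + 2 = 68 days (rest of March, April, May, June).
68 ÷ 7 = 9 full weeks with remainder 5, so 9 more Mondays after the first → 10.

10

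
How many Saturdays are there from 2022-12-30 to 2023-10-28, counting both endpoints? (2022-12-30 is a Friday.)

44

2022-12-30 is a Friday; the first Saturday on or after it is 2022-12-31 (1 day later).
From 2022-12-31 to 2023-10-28: 0 + 31 + 28 + 31 + 30 + 31 + 30 + 31 + 31 + 30 + 28 = 301 days (rest of December, January, February, March, April, May, June, July, August, September, October).
301 ÷ 7 = 43 full weeks with remainder 0, so 43 more Saturdays after the first → 44.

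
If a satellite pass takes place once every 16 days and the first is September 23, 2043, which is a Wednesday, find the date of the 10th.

The 10th occurrence is 9 intervals after the first: 9 × 16 = 144 days after September 23, 2043.
September has 30 days — 7 days to the end of September leaves 137.
October has 31 days (106 left).
November has 30 days (76 left).
December has 31 days (45 left).
January has 31 days (14 left).
14 days into February → February 14, 2044.

February 14, 2044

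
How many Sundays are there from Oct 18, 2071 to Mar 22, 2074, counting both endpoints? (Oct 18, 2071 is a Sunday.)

127

Oct 18, 2071 is a Sunday; the first Sunday on or after it is Oct 18, 2071.
From Oct 18, 2071 to Mar 22, 2074: 74 + 366 + 365 + 81 = 886 days (rest of 2071, 2072, 2073, to Mar 22, 2074 in 2074).
886 ÷ 7 = 126 full weeks with remainder 4, so 126 more Sundays after the first → 127.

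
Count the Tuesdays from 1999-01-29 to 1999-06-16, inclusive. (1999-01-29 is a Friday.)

1999-01-29 is a Friday; the first Tuesday on or after it is 1999-02-02 (4 days later).
From 1999-02-02 to 1999-06-16: 26 + 31 + 30 + 31 + 16 = 134 days (rest of February, March, April, May, June).
134 ÷ 7 = 19 full weeks with remainder 1, so 19 more Tuesdays after the first → 20.

20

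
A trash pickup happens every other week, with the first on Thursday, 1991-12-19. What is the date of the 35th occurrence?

1993-04-08

The 35th occurrence is 34 intervals after the first: 34 × 14 = 476 days after 1991-12-19.
December has 31 days — 12 days to the end of December leaves 464.
1992 has 366 days (98 left).
January has 31 days (67 left).
February has 28 days (39 left).
March has 31 days (8 left).
8 days into April → 1993-04-08.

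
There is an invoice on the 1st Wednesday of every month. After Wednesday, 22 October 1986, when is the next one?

October 1986 starts on a Wednesday, so its 1st Wednesday is 1 October 1986.
That is not after 22 October 1986, so look at November 1986.
November 1986 starts on a Saturday, so its 1st Wednesday is 5 November 1986 (4 days in).

5 November 1986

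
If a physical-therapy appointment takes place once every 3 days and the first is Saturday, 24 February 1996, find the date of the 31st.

The 31st occurrence is 30 intervals after the first: 30 × 3 = 90 days after 24 February 1996.
February has 29 days — 5 days to the end of February leaves 85.
March has 31 days (54 left).
April has 30 days (24 left).
24 days into May → 24 May 1996.

24 May 1996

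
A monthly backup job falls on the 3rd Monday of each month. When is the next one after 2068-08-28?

August 2068 starts on a Wednesday; its first Monday is the 6th, so the 3rd Monday is the 20th — 2068-08-20.
That is not after 2068-08-28, so look at September 2068.
September 2068 starts on a Saturday; its first Monday is the 3rd, so the 3rd Monday is the 17th — 2068-09-17.

2068-09-17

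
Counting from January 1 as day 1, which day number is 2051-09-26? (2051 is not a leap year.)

Days in months before September: 31 + 28 + 31 + 30 + 31 + 30 + 31 + 31 = 243.
Plus 26 days into September → day 269.

269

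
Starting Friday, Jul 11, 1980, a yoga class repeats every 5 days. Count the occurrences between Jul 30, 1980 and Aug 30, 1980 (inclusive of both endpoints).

Occurrences land 5·i days after Jul 11, 1980 for i = 0, 1, 2, …
Jul 30, 1980 is 19 days after the start; 19 ÷ 5 = 3 remainder 4; since the remainder is 4, round up to i = 4. First occurrence in the window: #5 on Jul 31, 1980 (4×5 = 20 days in).
Aug 30, 1980 is 50 days after the start; 50 ÷ 5 = 10 remainder 0. Last occurrence in the window: #11 on Aug 30, 1980.
Occurrences #5 through #11: 7 in total.

7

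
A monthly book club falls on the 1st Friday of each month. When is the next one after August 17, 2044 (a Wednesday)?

August 2044 starts on a Monday, so its 1st Friday is August 5, 2044 (4 days in).
That is not after August 17, 2044, so look at September 2044.
September 2044 starts on a Thursday, so its 1st Friday is September 2, 2044 (1 day in).

September 2, 2044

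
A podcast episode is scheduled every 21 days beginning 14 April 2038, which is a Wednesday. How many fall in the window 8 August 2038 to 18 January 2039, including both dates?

Occurrences land 21·i days after 14 April 2038 for i = 0, 1, 2, …
8 August 2038 is 116 days after the start; 116 ÷ 21 = 5 remainder 11; since the remainder is 11, round up to i = 6. First occurrence in the window: #7 on 18 August 2038 (6×21 = 126 days in).
18 January 2039 is 279 days after the start; 279 ÷ 21 = 13 remainder 6. Last occurrence in the window: #14 on 12 January 2039.
Occurrences #7 through #14: 8 in total.

8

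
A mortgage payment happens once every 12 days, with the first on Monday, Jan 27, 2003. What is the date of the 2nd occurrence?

Feb 8, 2003

The 2nd occurrence is 1 interval after the first: 1 × 12 = 12 days after Jan 27, 2003.
Jan has 31 days — 4 days to the end of Jan leaves 8.
8 days into Feb → Feb 8, 2003.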